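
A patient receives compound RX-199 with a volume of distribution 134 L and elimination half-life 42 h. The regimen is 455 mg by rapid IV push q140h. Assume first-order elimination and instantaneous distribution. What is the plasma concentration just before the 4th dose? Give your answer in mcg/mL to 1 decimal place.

0.4 mcg/mL

f = (1/2)^(τ/t½) = (1/2)^(140/42) ≈ 0.0992.
C₀ = D/Vd = 455/134 ≈ 3.396 mcg/mL.
Before the 4th dose, 3 doses have been given. Superposition: Cmin = C₀·(f + f² + … + f^3).
≈ 3.396 × (0.0992 + 0.0098 + 0.0010) ≈ 3.396 × 0.1100 ≈ 0.374 mcg/mL.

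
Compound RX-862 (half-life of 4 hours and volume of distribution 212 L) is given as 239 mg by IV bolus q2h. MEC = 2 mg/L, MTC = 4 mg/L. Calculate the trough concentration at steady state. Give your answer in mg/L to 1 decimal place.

2.7 mg/L

k = ln2/t½ = ln2/4 ≈ 0.173287 h⁻¹; fraction remaining f = e^(−kτ) = e^(−0.173287×2) ≈ 0.7071.
At steady state, accumulation factor R = 1/(1 − e^(−kτ)) ≈ 3.4141.
Single-dose peak C₀ = D/Vd = 239/212 ≈ 1.127 mg/L.
Steady-state peak Cmax,ss = C₀·R ≈ 1.127 × 3.4141 ≈ 3.848 mg/L.
Steady-state trough Cmin,ss = Cmax,ss·f ≈ 3.848 × 0.7071 ≈ 2.721 mg/L.
Trough 2.7 mg/L vs MEC 2 mg/L: adequate.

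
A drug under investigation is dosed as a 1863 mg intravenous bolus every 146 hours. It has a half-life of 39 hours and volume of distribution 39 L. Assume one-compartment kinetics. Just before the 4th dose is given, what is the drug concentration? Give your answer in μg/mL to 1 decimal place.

3.9 μg/mL

f = (1/2)^(τ/t½) = (1/2)^(146/39) ≈ 0.0747.
C₀ = D/Vd = 1863/39 ≈ 47.769 μg/mL.
Before the 4th dose, 3 doses have been given. Superposition: Cmin = C₀·(f + f² + … + f^3).
≈ 47.769 × (0.0747 + 0.0056 + 0.0004) ≈ 47.769 × 0.0807 ≈ 3.855 μg/mL.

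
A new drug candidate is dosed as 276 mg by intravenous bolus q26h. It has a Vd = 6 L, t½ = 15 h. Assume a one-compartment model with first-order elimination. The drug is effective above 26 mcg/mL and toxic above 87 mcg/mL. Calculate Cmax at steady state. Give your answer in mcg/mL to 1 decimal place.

τ/t½ = 26/15 ≈ 1.7333, so fraction remaining f = (1/2)^(26/15) ≈ 0.3008.
Accumulation ratio R = 1/(1 − f) ≈ 1/0.6992 ≈ 1.4302.
Single-dose peak C₀ = D/Vd = 276/6 ≈ 46.000 mcg/mL.
Cmax,ss = C₀/(1 − f) ≈ 46.000/0.6992 ≈ 65.789 mcg/mL.
Peak 65.8 mcg/mL vs MTC 87 mcg/mL: below toxic threshold.

65.8 mcg/mL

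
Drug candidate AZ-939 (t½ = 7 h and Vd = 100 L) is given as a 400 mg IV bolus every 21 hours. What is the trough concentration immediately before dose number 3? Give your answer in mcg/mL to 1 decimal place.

0.6 mcg/mL

f = (1/2)^(τ/t½) = (1/2)^(21/7) ≈ 0.1250.
C₀ = D/Vd = 400/100 ≈ 4.000 mcg/mL.
Before the 3rd dose, 2 doses have been given. Superposition: Cmin = C₀·(f + f²).
≈ 4.000 × (0.1250 + 0.0156) ≈ 4.000 × 0.1406 ≈ 0.562 mcg/mL.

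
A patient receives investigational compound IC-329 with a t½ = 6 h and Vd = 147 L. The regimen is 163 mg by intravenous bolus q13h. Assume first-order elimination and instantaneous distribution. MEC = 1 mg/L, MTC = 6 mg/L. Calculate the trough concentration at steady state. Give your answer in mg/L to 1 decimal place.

0.3 mg/L

τ/t½ = 13/6 ≈ 2.1667, so fraction remaining f = (1/2)^(13/6) ≈ 0.2227.
Single-dose peak C₀ = D/Vd = 163/147 ≈ 1.109 mg/L.
Steady-state trough Cmin,ss = C₀·f/(1−f) ≈ 1.109 × 0.2227/0.7773 ≈ 0.318 mg/L.
Trough 0.3 mg/L vs MEC 1 mg/L: subtherapeutic.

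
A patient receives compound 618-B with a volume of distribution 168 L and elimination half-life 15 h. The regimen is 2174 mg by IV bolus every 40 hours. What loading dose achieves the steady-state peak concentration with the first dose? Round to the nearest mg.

f = (1/2)^(40/15) ≈ 0.157490; accumulation ratio R = 1/(1−f) ≈ 1.18693.
Loading dose to hit Cmax,ss on first dose: D_load = D_maint·R ≈ 2174 × 1.18693 ≈ 2580.39 mg.

2580 mg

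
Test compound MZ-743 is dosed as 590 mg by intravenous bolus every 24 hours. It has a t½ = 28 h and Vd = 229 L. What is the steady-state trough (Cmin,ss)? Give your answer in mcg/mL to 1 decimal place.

Over one 24-h interval, 24/28 ≈ 0.85714 half-lives elapse, leaving f ≈ 0.5520 of each dose.
Accumulation ratio R = 1/(1 − f) ≈ 1/0.4480 ≈ 2.2321.
Single-dose peak C₀ = D/Vd = 590/229 ≈ 2.576 mcg/mL.
Steady-state peak Cmax,ss = C₀·R ≈ 2.576 × 2.2321 ≈ 5.750 mcg/mL.
One interval later, Cmin,ss = Cmax,ss·e^(−kτ) ≈ 5.750 × 0.5520 ≈ 3.174 mcg/mL.

3.2 mcg/mL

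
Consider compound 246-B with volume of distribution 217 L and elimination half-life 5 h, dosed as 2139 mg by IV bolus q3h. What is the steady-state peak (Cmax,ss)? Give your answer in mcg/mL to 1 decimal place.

k = ln2/t½ = ln2/5 ≈ 0.138629 h⁻¹; fraction remaining f = e^(−kτ) = e^(−0.138629×3) ≈ 0.6598.
Accumulation ratio R = 1/(1 − f) ≈ 1/0.3402 ≈ 2.9394.
Single-dose peak C₀ = D/Vd = 2139/217 ≈ 9.857 mcg/mL.
Steady-state peak Cmax,ss = C₀·R ≈ 9.857 × 2.9394 ≈ 28.974 mcg/mL.

29.0 mcg/mL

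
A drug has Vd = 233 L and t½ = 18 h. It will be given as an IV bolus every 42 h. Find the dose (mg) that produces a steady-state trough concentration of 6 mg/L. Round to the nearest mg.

τ/t½ = 42/18 ≈ 2.3333, so f = (1/2)^(42/18) ≈ 0.198425.
Cmin,ss = (D/Vd)·f/(1−f), so D = Cmin,ss·Vd·(1−f)/f.
D = 6 × 233 × (1−f)/f ≈ 6 × 233 × 4.03969 ≈ 5647.49 mg.

5647 mg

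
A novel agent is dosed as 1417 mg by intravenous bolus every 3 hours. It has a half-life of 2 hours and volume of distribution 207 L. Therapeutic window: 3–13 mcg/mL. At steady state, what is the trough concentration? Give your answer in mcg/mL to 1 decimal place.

k = ln2/t½ = ln2/2 ≈ 0.346574 h⁻¹; fraction remaining f = e^(−kτ) = e^(−0.346574×3) ≈ 0.3536.
At steady state, accumulation factor R = 1/(1 − e^(−kτ)) ≈ 1.5470.
Each bolus raises the concentration by D/Vd = 1417/207 ≈ 6.845 mcg/mL.
Cmax,ss = C₀/(1 − f) ≈ 6.845/0.6464 ≈ 10.589 mcg/mL.
Steady-state trough Cmin,ss = Cmax,ss·f ≈ 10.589 × 0.3536 ≈ 3.744 mcg/mL.
Trough 3.7 mcg/mL vs MEC 3 mcg/mL: adequate.

3.7 mcg/mL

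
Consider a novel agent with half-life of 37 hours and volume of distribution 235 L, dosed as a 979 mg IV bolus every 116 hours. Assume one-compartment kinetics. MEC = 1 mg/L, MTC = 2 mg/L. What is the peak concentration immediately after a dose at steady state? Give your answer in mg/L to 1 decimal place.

τ/t½ = 116/37 ≈ 3.1351, so fraction remaining f = (1/2)^(116/37) ≈ 0.1138.
At steady state, accumulation factor R = 1/(1 − e^(−kτ)) ≈ 1.1284.
Single-dose peak C₀ = D/Vd = 979/235 ≈ 4.166 mg/L.
Cmax,ss = C₀/(1 − f) ≈ 4.166/0.8862 ≈ 4.701 mg/L.
Peak 4.7 mg/L vs MTC 2 mg/L: exceeds toxic threshold.

4.7 mg/L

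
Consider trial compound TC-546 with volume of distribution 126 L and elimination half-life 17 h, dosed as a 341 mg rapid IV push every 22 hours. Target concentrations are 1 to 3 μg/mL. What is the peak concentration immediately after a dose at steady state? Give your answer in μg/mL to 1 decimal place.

k = ln2/t½ = ln2/17 ≈ 0.040773 h⁻¹; fraction remaining f = e^(−kτ) = e^(−0.040773×22) ≈ 0.4078.
At steady state, accumulation factor R = 1/(1 − e^(−kτ)) ≈ 1.6886.
Each bolus raises the concentration by D/Vd = 341/126 ≈ 2.706 μg/mL.
Steady-state peak Cmax,ss = C₀·R ≈ 2.706 × 1.6886 ≈ 4.569 μg/mL.
Peak 4.6 μg/mL vs MTC 3 μg/mL: exceeds toxic threshold.

4.6 μg/mL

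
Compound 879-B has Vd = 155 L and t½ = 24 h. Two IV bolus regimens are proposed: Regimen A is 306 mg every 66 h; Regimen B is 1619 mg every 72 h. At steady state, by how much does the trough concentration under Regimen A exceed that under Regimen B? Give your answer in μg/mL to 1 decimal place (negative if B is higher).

-1.1 μg/mL

Regimen A: f = (1/2)^(66/24) ≈ 0.1487; Cmin,ss = (306/155)·f/(1−f) ≈ 0.345 μg/mL.
Regimen B: f = (1/2)^(72/24) ≈ 0.1250; Cmin,ss = (1619/155)·f/(1−f) ≈ 1.492 μg/mL.
Difference ≈ 0.345 − 1.492 ≈ -1.147 μg/mL.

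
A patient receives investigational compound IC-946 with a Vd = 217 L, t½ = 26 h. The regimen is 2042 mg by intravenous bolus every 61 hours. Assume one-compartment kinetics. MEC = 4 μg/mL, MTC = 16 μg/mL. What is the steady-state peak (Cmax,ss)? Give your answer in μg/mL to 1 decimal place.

11.7 μg/mL

k = ln2/t½ = ln2/26 ≈ 0.026660 h⁻¹; fraction remaining f = e^(−kτ) = e^(−0.026660×61) ≈ 0.1967.
Accumulation ratio R = 1/(1 − f) ≈ 1/0.8033 ≈ 1.2449.
Single-dose peak C₀ = D/Vd = 2042/217 ≈ 9.410 μg/mL.
Steady-state peak Cmax,ss = C₀·R ≈ 9.410 × 1.2449 ≈ 11.715 μg/mL.
Peak 11.7 μg/mL vs MTC 16 μg/mL: below toxic threshold.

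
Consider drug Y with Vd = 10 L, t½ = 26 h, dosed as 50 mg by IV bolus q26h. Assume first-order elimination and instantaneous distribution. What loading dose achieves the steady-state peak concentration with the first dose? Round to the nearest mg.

100 mg

f = (1/2)^(26/26) ≈ 0.500000; accumulation ratio R = 1/(1−f) ≈ 2.00000.
Loading dose to hit Cmax,ss on first dose: D_load = D_maint·R ≈ 50 × 2.00000 ≈ 100.00 mg.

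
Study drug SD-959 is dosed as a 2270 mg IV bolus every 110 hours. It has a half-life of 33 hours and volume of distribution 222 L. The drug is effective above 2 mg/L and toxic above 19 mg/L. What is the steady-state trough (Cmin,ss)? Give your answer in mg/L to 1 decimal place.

1.1 mg/L

τ/t½ = 110/33 ≈ 3.3333, so fraction remaining f = (1/2)^(110/33) ≈ 0.0992.
Accumulation ratio R = 1/(1 − f) ≈ 1/0.9008 ≈ 1.1101.
Single-dose peak C₀ = D/Vd = 2270/222 ≈ 10.225 mg/L.
Cmax,ss = C₀/(1 − f) ≈ 10.225/0.9008 ≈ 11.351 mg/L.
One interval later, Cmin,ss = Cmax,ss·e^(−kτ) ≈ 11.351 × 0.0992 ≈ 1.126 mg/L.
Trough 1.1 mg/L vs MEC 2 mg/L: subtherapeutic.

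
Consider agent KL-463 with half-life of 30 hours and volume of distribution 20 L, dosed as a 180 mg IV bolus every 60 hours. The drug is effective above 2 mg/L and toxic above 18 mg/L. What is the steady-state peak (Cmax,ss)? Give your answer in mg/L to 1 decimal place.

12.0 mg/L

The dosing interval is 2 half-lives, so f = 2^(−2) = 0.25.
At steady state, R = 1/(1 − 0.25) = 4/3.
Single-dose peak C₀ = D/Vd = 180/20 = 9 mg/L.
Steady-state peak Cmax,ss = C₀·R = 9 × 4/3 ≈ 12.000 mg/L.
Peak 12.0 mg/L vs MTC 18 mg/L: below toxic threshold.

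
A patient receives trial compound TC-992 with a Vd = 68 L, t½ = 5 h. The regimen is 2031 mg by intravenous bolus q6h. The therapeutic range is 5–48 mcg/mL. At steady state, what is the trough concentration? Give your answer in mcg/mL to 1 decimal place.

23.0 mcg/mL

Over one 6-h interval, 6/5 ≈ 1.2 half-lives elapse, leaving f ≈ 0.4353 of each dose.
Single-dose peak C₀ = D/Vd = 2031/68 ≈ 29.868 mcg/mL.
Steady-state trough Cmin,ss = C₀·f/(1−f) ≈ 29.868 × 0.4353/0.5647 ≈ 23.024 mcg/mL.
Trough 23.0 mcg/mL vs MEC 5 mcg/mL: adequate.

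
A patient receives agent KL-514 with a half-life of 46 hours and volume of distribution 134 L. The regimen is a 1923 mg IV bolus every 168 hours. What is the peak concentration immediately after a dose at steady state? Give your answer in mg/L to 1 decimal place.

15.6 mg/L

Over one 168-h interval, 168/46 ≈ 3.6522 half-lives elapse, leaving f ≈ 0.0795 of each dose.
At steady state, accumulation factor R = 1/(1 − e^(−kτ)) ≈ 1.0864.
Single-dose peak C₀ = D/Vd = 1923/134 ≈ 14.351 mg/L.
Steady-state peak Cmax,ss = C₀·R ≈ 14.351 × 1.0864 ≈ 15.591 mg/L.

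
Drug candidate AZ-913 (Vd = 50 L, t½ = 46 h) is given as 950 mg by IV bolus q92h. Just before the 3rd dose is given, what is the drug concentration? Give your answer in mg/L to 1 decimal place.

5.9 mg/L

f = (1/2)^(τ/t½) = (1/2)^(92/46) ≈ 0.2500.
C₀ = D/Vd = 950/50 ≈ 19.000 mg/L.
Before the 3rd dose, 2 doses have been given. Superposition: Cmin = C₀·(f + f²).
≈ 19.000 × (0.2500 + 0.0625) ≈ 19.000 × 0.3125 ≈ 5.938 mg/L.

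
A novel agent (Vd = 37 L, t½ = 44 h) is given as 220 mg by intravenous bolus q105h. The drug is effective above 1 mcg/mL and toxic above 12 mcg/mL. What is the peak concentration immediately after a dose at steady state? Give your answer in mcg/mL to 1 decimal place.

7.4 mcg/mL

Over one 105-h interval, 105/44 ≈ 2.3864 half-lives elapse, leaving f ≈ 0.1913 of each dose.
Accumulation ratio R = 1/(1 − f) ≈ 1/0.8087 ≈ 1.2366.
Each bolus raises the concentration by D/Vd = 220/37 ≈ 5.946 mcg/mL.
Steady-state peak Cmax,ss = C₀·R ≈ 5.946 × 1.2366 ≈ 7.353 mcg/mL.
Peak 7.4 mcg/mL vs MTC 12 mcg/mL: below toxic threshold.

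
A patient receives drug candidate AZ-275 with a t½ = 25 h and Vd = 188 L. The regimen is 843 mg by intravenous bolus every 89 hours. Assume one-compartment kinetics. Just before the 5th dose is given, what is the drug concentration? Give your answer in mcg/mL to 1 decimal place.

f = (1/2)^(τ/t½) = (1/2)^(89/25) ≈ 0.0848.
C₀ = D/Vd = 843/188 ≈ 4.484 mcg/mL.
Before the 5th dose, 4 doses have been given. Superposition: Cmin = C₀·(f + f² + … + f^4).
≈ 4.484 × (0.0848 + 0.0072 + 0.0006 + 0.0001) ≈ 4.484 × 0.0927 ≈ 0.416 mcg/mL.

0.4 mcg/mL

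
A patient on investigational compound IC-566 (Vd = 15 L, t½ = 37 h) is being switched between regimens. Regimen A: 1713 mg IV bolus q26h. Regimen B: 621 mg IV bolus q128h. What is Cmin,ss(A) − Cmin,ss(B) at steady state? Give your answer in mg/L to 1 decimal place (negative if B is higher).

177.8 mg/L

Regimen A: f = (1/2)^(26/37) ≈ 0.6144; Cmin,ss = (1713/15)·f/(1−f) ≈ 181.962 mg/L.
Regimen B: f = (1/2)^(128/37) ≈ 0.0909; Cmin,ss = (621/15)·f/(1−f) ≈ 4.140 mg/L.
Difference ≈ 181.962 − 4.140 ≈ 177.822 mg/L.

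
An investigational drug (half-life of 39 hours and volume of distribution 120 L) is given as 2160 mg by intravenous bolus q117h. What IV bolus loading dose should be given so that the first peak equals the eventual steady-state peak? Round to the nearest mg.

2469 mg

f = (1/2)^(117/39) ≈ 0.125000; accumulation ratio R = 1/(1−f) ≈ 1.14286.
Loading dose to hit Cmax,ss on first dose: D_load = D_maint·R ≈ 2160 × 1.14286 ≈ 2468.58 mg.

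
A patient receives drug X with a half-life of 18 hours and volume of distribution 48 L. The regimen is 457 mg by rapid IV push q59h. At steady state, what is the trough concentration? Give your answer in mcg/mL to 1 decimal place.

Over one 59-h interval, 59/18 ≈ 3.2778 half-lives elapse, leaving f ≈ 0.1031 of each dose.
At steady state, accumulation factor R = 1/(1 − e^(−kτ)) ≈ 1.1150.
Each bolus raises the concentration by D/Vd = 457/48 ≈ 9.521 mcg/mL.
Cmax,ss = C₀/(1 − f) ≈ 9.521/0.8969 ≈ 10.615 mcg/mL.
Steady-state trough Cmin,ss = Cmax,ss·f ≈ 10.615 × 0.1031 ≈ 1.094 mcg/mL.

1.1 mcg/mL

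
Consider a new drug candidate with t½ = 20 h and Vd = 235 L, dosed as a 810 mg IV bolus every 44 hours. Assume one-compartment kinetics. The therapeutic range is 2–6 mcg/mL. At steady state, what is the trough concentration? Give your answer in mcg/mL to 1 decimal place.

1.0 mcg/mL

k = ln2/t½ = ln2/20 ≈ 0.034657 h⁻¹; fraction remaining f = e^(−kτ) = e^(−0.034657×44) ≈ 0.2176.
At steady state, accumulation factor R = 1/(1 − e^(−kτ)) ≈ 1.2781.
Single-dose peak C₀ = D/Vd = 810/235 ≈ 3.447 mcg/mL.
Cmax,ss = C₀/(1 − f) ≈ 3.447/0.7824 ≈ 4.406 mcg/mL.
Steady-state trough Cmin,ss = Cmax,ss·f ≈ 4.406 × 0.2176 ≈ 0.959 mcg/mL.
Trough 1.0 mcg/mL vs MEC 2 mcg/mL: subtherapeutic.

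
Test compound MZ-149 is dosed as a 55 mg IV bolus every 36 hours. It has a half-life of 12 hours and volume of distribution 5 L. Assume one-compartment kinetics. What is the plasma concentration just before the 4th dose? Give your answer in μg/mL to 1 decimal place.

1.6 μg/mL

f = (1/2)^(τ/t½) = (1/2)^(36/12) ≈ 0.1250.
C₀ = D/Vd = 55/5 ≈ 11.000 μg/mL.
Before the 4th dose, 3 doses have been given. Superposition: Cmin = C₀·(f + f² + … + f^3).
≈ 11.000 × (0.1250 + 0.0156 + 0.0020) ≈ 11.000 × 0.1426 ≈ 1.569 μg/mL.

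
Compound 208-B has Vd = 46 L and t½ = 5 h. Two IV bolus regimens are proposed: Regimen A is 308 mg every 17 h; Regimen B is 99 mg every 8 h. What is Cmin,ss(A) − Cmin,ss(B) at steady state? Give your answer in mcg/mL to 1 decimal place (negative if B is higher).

Regimen A: f = (1/2)^(17/5) ≈ 0.0947; Cmin,ss = (308/46)·f/(1−f) ≈ 0.700 mcg/mL.
Regimen B: f = (1/2)^(8/5) ≈ 0.3299; Cmin,ss = (99/46)·f/(1−f) ≈ 1.060 mcg/mL.
Difference ≈ 0.700 − 1.060 ≈ -0.360 mcg/mL.

-0.4 mcg/mL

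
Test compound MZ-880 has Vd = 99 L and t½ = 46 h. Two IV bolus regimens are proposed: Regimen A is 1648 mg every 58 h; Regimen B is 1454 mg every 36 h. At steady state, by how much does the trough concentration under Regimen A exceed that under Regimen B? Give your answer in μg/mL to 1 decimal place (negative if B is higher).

-8.5 μg/mL

Regimen A: f = (1/2)^(58/46) ≈ 0.4173; Cmin,ss = (1648/99)·f/(1−f) ≈ 11.921 μg/mL.
Regimen B: f = (1/2)^(36/46) ≈ 0.5813; Cmin,ss = (1454/99)·f/(1−f) ≈ 20.390 μg/mL.
Difference ≈ 11.921 − 20.390 ≈ -8.469 μg/mL.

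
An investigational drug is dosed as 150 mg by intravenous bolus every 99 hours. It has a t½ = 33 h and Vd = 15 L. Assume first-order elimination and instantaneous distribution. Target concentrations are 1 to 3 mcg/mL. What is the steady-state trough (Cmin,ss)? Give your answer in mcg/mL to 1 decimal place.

τ = 99 h = 3 half-lives, so f = (1/2)^3 = 0.125.
Accumulation ratio R = 1/(1 − f) = 1/0.875 = 8/7.
Single-dose peak C₀ = D/Vd = 150/15 = 10 mcg/mL.
Steady-state peak Cmax,ss = C₀·R = 10 × 8/7 ≈ 11.429 mcg/mL.
Steady-state trough Cmin,ss = Cmax,ss·f ≈ 11.429 × 0.125 ≈ 1.429 mcg/mL.
Trough 1.4 mcg/mL vs MEC 1 mcg/mL: adequate.

1.4 mcg/mL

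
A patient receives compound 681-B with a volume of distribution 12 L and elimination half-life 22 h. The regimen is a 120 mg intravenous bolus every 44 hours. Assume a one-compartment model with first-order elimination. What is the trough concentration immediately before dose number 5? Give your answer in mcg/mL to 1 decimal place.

3.3 mcg/mL

f = (1/2)^(τ/t½) = (1/2)^(44/22) ≈ 0.2500.
C₀ = D/Vd = 120/12 ≈ 10.000 mcg/mL.
Before the 5th dose, 4 doses have been given. Superposition: Cmin = C₀·(f + f² + … + f^4).
≈ 10.000 × (0.2500 + 0.0625 + 0.0156 + 0.0039) ≈ 10.000 × 0.3320 ≈ 3.320 mcg/mL.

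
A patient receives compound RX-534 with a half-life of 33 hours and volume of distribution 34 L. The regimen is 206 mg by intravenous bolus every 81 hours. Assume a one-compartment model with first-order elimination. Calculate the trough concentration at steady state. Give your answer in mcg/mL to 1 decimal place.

Over one 81-h interval, 81/33 ≈ 2.4545 half-lives elapse, leaving f ≈ 0.1824 of each dose.
Each bolus raises the concentration by D/Vd = 206/34 ≈ 6.059 mcg/mL.
Steady-state trough Cmin,ss = C₀·f/(1−f) ≈ 6.059 × 0.1824/0.8176 ≈ 1.352 mcg/mL.

1.4 mcg/mL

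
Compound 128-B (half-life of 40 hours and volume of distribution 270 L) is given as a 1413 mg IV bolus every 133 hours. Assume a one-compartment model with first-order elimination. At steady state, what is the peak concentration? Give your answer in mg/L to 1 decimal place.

k = ln2/t½ = ln2/40 ≈ 0.017329 h⁻¹; fraction remaining f = e^(−kτ) = e^(−0.017329×133) ≈ 0.0998.
Accumulation ratio R = 1/(1 − f) ≈ 1/0.9002 ≈ 1.1109.
Single-dose peak C₀ = D/Vd = 1413/270 ≈ 5.233 mg/L.
Steady-state peak Cmax,ss = C₀·R ≈ 5.233 × 1.1109 ≈ 5.813 mg/L.

5.8 mg/L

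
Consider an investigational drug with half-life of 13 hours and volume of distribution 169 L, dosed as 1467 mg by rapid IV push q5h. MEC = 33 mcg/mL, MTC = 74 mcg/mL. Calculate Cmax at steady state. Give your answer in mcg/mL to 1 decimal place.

37.1 mcg/mL

k = ln2/t½ = ln2/13 ≈ 0.053319 h⁻¹; fraction remaining f = e^(−kτ) = e^(−0.053319×5) ≈ 0.7660.
At steady state, accumulation factor R = 1/(1 − e^(−kτ)) ≈ 4.2735.
Single-dose peak C₀ = D/Vd = 1467/169 ≈ 8.680 mcg/mL.
Steady-state peak Cmax,ss = C₀·R ≈ 8.680 × 4.2735 ≈ 37.094 mcg/mL.
Peak 37.1 mcg/mL vs MTC 74 mcg/mL: below toxic threshold.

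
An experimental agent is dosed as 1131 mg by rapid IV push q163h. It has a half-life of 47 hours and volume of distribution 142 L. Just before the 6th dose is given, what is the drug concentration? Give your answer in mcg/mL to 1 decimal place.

0.8 mcg/mL

f = (1/2)^(τ/t½) = (1/2)^(163/47) ≈ 0.0904.
C₀ = D/Vd = 1131/142 ≈ 7.965 mcg/mL.
Before the 6th dose, 5 doses have been given. Superposition: Cmin = C₀·(f + f² + … + f^5).
≈ 7.965 × (0.0904 + 0.0082 + 0.0007 + 0.0001 + 0.0000) ≈ 7.965 × 0.0994 ≈ 0.792 mcg/mL.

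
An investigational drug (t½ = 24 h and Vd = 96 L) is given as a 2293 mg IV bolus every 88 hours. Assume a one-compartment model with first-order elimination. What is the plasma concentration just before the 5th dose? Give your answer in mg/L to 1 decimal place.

2.0 mg/L

f = (1/2)^(τ/t½) = (1/2)^(88/24) ≈ 0.0787.
C₀ = D/Vd = 2293/96 ≈ 23.885 mg/L.
Before the 5th dose, 4 doses have been given. Superposition: Cmin = C₀·(f + f² + … + f^4).
≈ 23.885 × (0.0787 + 0.0062 + 0.0005 + 0.0000) ≈ 23.885 × 0.0854 ≈ 2.040 mg/L.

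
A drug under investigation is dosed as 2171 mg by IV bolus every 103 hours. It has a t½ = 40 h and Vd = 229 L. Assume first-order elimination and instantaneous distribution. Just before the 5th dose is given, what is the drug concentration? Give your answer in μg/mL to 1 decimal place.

f = (1/2)^(τ/t½) = (1/2)^(103/40) ≈ 0.1678.
C₀ = D/Vd = 2171/229 ≈ 9.480 μg/mL.
Before the 5th dose, 4 doses have been given. Superposition: Cmin = C₀·(f + f² + … + f^4).
≈ 9.480 × (0.1678 + 0.0282 + 0.0047 + 0.0008) ≈ 9.480 × 0.2015 ≈ 1.910 μg/mL.

1.9 μg/mL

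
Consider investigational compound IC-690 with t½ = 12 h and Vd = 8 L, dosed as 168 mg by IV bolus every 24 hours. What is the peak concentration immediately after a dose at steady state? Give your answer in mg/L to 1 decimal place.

28.0 mg/L

τ = 24 h = 2 half-lives, so f = (1/2)^2 = 0.25.
Accumulation ratio R = 1/(1 − f) = 1/0.75 = 4/3.
Single-dose peak C₀ = D/Vd = 168/8 = 21 mg/L.
Steady-state peak Cmax,ss = C₀·R = 21 × 4/3 ≈ 28.000 mg/L.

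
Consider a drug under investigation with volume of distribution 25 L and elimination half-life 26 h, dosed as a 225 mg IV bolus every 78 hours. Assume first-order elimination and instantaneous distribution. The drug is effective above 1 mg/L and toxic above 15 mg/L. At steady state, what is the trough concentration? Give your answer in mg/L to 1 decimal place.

1.3 mg/L

The dosing interval is 3 half-lives, so f = 2^(−3) = 0.125.
At steady state, R = 1/(1 − 0.125) = 8/7.
Single-dose peak C₀ = D/Vd = 225/25 = 9 mg/L.
Steady-state peak Cmax,ss = C₀·R = 9 × 8/7 ≈ 10.286 mg/L.
Steady-state trough Cmin,ss = Cmax,ss·f ≈ 10.286 × 0.125 ≈ 1.286 mg/L.
Trough 1.3 mg/L vs MEC 1 mg/L: adequate.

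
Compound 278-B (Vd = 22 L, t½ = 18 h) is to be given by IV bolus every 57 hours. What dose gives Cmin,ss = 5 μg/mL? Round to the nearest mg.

878 mg

τ/t½ = 57/18 ≈ 3.1667, so f = (1/2)^(57/18) ≈ 0.111362.
Cmin,ss = (D/Vd)·f/(1−f), so D = Cmin,ss·Vd·(1−f)/f.
D = 5 × 22 × (1−f)/f ≈ 5 × 22 × 7.97972 ≈ 877.77 mg.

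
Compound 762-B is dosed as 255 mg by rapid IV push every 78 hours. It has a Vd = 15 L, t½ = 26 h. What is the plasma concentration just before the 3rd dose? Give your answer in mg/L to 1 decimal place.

2.4 mg/L

f = (1/2)^(τ/t½) = (1/2)^(78/26) ≈ 0.1250.
C₀ = D/Vd = 255/15 ≈ 17.000 mg/L.
Before the 3rd dose, 2 doses have been given. Superposition: Cmin = C₀·(f + f²).
≈ 17.000 × (0.1250 + 0.0156) ≈ 17.000 × 0.1406 ≈ 2.390 mg/L.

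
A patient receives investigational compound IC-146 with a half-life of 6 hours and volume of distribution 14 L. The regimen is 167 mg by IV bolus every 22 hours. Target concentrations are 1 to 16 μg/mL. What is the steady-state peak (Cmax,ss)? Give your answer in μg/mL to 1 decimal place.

12.9 μg/mL

k = ln2/t½ = ln2/6 ≈ 0.115525 h⁻¹; fraction remaining f = e^(−kτ) = e^(−0.115525×22) ≈ 0.0787.
Accumulation ratio R = 1/(1 − f) ≈ 1/0.9213 ≈ 1.0854.
Single-dose peak C₀ = D/Vd = 167/14 ≈ 11.929 μg/mL.
Steady-state peak Cmax,ss = C₀·R ≈ 11.929 × 1.0854 ≈ 12.948 μg/mL.
Peak 12.9 μg/mL vs MTC 16 μg/mL: below toxic threshold.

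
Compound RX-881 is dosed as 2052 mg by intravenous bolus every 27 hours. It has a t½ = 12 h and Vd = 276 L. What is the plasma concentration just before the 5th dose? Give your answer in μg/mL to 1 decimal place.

2.0 μg/mL

f = (1/2)^(τ/t½) = (1/2)^(27/12) ≈ 0.2102.
C₀ = D/Vd = 2052/276 ≈ 7.435 μg/mL.
Before the 5th dose, 4 doses have been given. Superposition: Cmin = C₀·(f + f² + … + f^4).
≈ 7.435 × (0.2102 + 0.0442 + 0.0093 + 0.0020) ≈ 7.435 × 0.2657 ≈ 1.975 μg/mL.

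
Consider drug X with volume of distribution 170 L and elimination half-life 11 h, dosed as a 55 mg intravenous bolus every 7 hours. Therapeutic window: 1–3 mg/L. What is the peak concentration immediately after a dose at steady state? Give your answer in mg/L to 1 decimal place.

Over one 7-h interval, 7/11 ≈ 0.63636 half-lives elapse, leaving f ≈ 0.6433 of each dose.
At steady state, accumulation factor R = 1/(1 − e^(−kτ)) ≈ 2.8035.
Single-dose peak C₀ = D/Vd = 55/170 ≈ 0.324 mg/L.
Steady-state peak Cmax,ss = C₀·R ≈ 0.324 × 2.8035 ≈ 0.908 mg/L.
Peak 0.9 mg/L vs MTC 3 mg/L: below toxic threshold.

0.9 mg/L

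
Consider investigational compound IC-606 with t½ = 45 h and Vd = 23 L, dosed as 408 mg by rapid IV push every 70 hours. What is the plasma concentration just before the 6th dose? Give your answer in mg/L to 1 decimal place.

f = (1/2)^(τ/t½) = (1/2)^(70/45) ≈ 0.3402.
C₀ = D/Vd = 408/23 ≈ 17.739 mg/L.
Before the 6th dose, 5 doses have been given. Superposition: Cmin = C₀·(f + f² + … + f^5).
≈ 17.739 × (0.3402 + 0.1157 + 0.0394 + 0.0134 + 0.0046) ≈ 17.739 × 0.5133 ≈ 9.105 mg/L.

9.1 mg/L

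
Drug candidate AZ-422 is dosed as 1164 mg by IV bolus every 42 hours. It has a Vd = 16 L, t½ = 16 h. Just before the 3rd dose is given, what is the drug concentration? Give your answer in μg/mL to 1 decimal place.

13.7 μg/mL

f = (1/2)^(τ/t½) = (1/2)^(42/16) ≈ 0.1621.
C₀ = D/Vd = 1164/16 ≈ 72.750 μg/mL.
Before the 3rd dose, 2 doses have been given. Superposition: Cmin = C₀·(f + f²).
≈ 72.750 × (0.1621 + 0.0263) ≈ 72.750 × 0.1884 ≈ 13.706 μg/mL.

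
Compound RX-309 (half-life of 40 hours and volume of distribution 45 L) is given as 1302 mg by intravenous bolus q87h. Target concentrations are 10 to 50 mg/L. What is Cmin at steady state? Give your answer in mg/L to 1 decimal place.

k = ln2/t½ = ln2/40 ≈ 0.017329 h⁻¹; fraction remaining f = e^(−kτ) = e^(−0.017329×87) ≈ 0.2214.
Single-dose peak C₀ = D/Vd = 1302/45 ≈ 28.933 mg/L.
Steady-state trough Cmin,ss = C₀·f/(1−f) ≈ 28.933 × 0.2214/0.7786 ≈ 8.227 mg/L.
Trough 8.2 mg/L vs MEC 10 mg/L: subtherapeutic.

8.2 mg/L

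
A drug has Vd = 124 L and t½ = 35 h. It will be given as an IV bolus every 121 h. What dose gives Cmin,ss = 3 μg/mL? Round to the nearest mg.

τ/t½ = 121/35 ≈ 3.4571, so f = (1/2)^(121/35) ≈ 0.091053.
Cmin,ss = (D/Vd)·f/(1−f), so D = Cmin,ss·Vd·(1−f)/f.
D = 3 × 124 × (1−f)/f ≈ 3 × 124 × 9.98261 ≈ 3713.53 mg.

3714 mg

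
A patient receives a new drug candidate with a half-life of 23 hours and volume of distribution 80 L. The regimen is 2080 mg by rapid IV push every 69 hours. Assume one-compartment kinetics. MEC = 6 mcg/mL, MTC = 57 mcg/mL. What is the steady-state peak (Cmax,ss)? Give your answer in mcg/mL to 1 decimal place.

29.7 mcg/mL

The dosing interval is 3 half-lives, so f = 2^(−3) = 0.125.
Accumulation ratio R = 1/(1 − f) = 1/0.875 = 8/7.
Single-dose peak C₀ = D/Vd = 2080/80 = 26 mcg/mL.
Steady-state peak Cmax,ss = C₀·R = 26 × 8/7 ≈ 29.714 mcg/mL.
Peak 29.7 mcg/mL vs MTC 57 mcg/mL: below toxic threshold.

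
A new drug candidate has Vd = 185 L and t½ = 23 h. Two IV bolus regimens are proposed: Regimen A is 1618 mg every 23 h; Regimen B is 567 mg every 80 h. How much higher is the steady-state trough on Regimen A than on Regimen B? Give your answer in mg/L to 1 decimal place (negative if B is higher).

8.4 mg/L

Regimen A: f = (1/2)^(23/23) ≈ 0.5000; Cmin,ss = (1618/185)·f/(1−f) ≈ 8.746 mg/L.
Regimen B: f = (1/2)^(80/23) ≈ 0.0897; Cmin,ss = (567/185)·f/(1−f) ≈ 0.302 mg/L.
Difference ≈ 8.746 − 0.302 ≈ 8.444 mg/L.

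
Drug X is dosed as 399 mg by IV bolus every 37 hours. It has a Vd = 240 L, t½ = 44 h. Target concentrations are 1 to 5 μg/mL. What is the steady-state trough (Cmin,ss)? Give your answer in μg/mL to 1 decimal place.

τ/t½ = 37/44 ≈ 0.84091, so fraction remaining f = (1/2)^(37/44) ≈ 0.5583.
Single-dose peak C₀ = D/Vd = 399/240 ≈ 1.663 μg/mL.
Steady-state trough Cmin,ss = C₀·f/(1−f) ≈ 1.663 × 0.5583/0.4417 ≈ 2.102 μg/mL.
Trough 2.1 μg/mL vs MEC 1 μg/mL: adequate.

2.1 μg/mL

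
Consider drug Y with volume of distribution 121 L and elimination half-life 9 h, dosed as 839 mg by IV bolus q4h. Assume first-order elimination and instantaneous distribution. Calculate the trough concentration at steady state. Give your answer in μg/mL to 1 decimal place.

τ/t½ = 4/9 ≈ 0.44444, so fraction remaining f = (1/2)^(4/9) ≈ 0.7349.
Accumulation ratio R = 1/(1 − f) ≈ 1/0.2651 ≈ 3.7722.
Each bolus raises the concentration by D/Vd = 839/121 ≈ 6.934 μg/mL.
Steady-state peak Cmax,ss = C₀·R ≈ 6.934 × 3.7722 ≈ 26.156 μg/mL.
One interval later, Cmin,ss = Cmax,ss·e^(−kτ) ≈ 26.156 × 0.7349 ≈ 19.222 μg/mL.

19.2 μg/mL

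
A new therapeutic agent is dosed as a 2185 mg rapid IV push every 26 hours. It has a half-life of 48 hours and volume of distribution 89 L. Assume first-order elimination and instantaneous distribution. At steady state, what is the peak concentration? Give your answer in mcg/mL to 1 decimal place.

78.4 mcg/mL

k = ln2/t½ = ln2/48 ≈ 0.014441 h⁻¹; fraction remaining f = e^(−kτ) = e^(−0.014441×26) ≈ 0.6870.
At steady state, accumulation factor R = 1/(1 − e^(−kτ)) ≈ 3.1949.
Each bolus raises the concentration by D/Vd = 2185/89 ≈ 24.551 mcg/mL.
Steady-state peak Cmax,ss = C₀·R ≈ 24.551 × 3.1949 ≈ 78.438 mcg/mL.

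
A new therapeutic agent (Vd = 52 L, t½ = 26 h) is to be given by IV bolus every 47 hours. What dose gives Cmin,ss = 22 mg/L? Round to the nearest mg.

2861 mg

τ/t½ = 47/26 ≈ 1.8077, so f = (1/2)^(47/26) ≈ 0.285647.
Cmin,ss = (D/Vd)·f/(1−f), so D = Cmin,ss·Vd·(1−f)/f.
D = 22 × 52 × (1−f)/f ≈ 22 × 52 × 2.50082 ≈ 2860.94 mg.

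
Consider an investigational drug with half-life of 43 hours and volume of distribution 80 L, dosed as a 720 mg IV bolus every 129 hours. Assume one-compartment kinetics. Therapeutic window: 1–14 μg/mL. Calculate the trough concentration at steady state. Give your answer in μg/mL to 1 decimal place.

1.3 μg/mL

τ = 129 h = 3 half-lives, so f = (1/2)^3 = 0.125.
At steady state, R = 1/(1 − 0.125) = 8/7.
Single-dose peak C₀ = D/Vd = 720/80 = 9 μg/mL.
Steady-state peak Cmax,ss = C₀·R = 9 × 8/7 ≈ 10.286 μg/mL.
Steady-state trough Cmin,ss = Cmax,ss·f ≈ 10.286 × 0.125 ≈ 1.286 μg/mL.
Trough 1.3 μg/mL vs MEC 1 μg/mL: adequate.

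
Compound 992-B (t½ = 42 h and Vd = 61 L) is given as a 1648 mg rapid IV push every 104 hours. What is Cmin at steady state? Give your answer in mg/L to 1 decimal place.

Over one 104-h interval, 104/42 ≈ 2.4762 half-lives elapse, leaving f ≈ 0.1797 of each dose.
At steady state, accumulation factor R = 1/(1 − e^(−kτ)) ≈ 1.2191.
Each bolus raises the concentration by D/Vd = 1648/61 ≈ 27.016 mg/L.
Cmax,ss = C₀/(1 − f) ≈ 27.016/0.8203 ≈ 32.934 mg/L.
One interval later, Cmin,ss = Cmax,ss·e^(−kτ) ≈ 32.934 × 0.1797 ≈ 5.918 mg/L.

5.9 mg/L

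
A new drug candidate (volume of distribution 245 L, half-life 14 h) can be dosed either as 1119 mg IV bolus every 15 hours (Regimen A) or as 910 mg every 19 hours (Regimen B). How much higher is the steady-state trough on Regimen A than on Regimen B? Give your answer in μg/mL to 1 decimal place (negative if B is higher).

Regimen A: f = (1/2)^(15/14) ≈ 0.4758; Cmin,ss = (1119/245)·f/(1−f) ≈ 4.146 μg/mL.
Regimen B: f = (1/2)^(19/14) ≈ 0.3904; Cmin,ss = (910/245)·f/(1−f) ≈ 2.379 μg/mL.
Difference ≈ 4.146 − 2.379 ≈ 1.767 μg/mL.

1.8 μg/mL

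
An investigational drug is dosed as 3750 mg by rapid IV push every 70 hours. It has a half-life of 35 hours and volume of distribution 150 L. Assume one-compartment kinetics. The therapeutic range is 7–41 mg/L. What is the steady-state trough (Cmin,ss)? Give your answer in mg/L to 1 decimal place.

The dosing interval is 2 half-lives, so f = 2^(−2) = 0.25.
At steady state, R = 1/(1 − 0.25) = 4/3.
Single-dose peak C₀ = D/Vd = 3750/150 = 25 mg/L.
Steady-state peak Cmax,ss = C₀·R = 25 × 4/3 ≈ 33.333 mg/L.
Steady-state trough Cmin,ss = Cmax,ss·f ≈ 33.333 × 0.25 ≈ 8.333 mg/L.
Trough 8.3 mg/L vs MEC 7 mg/L: adequate.

8.3 mg/L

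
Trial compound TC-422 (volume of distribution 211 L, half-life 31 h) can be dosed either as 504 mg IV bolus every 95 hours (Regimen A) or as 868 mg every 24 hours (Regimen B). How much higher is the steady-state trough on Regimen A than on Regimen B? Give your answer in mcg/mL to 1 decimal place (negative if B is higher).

-5.5 mcg/mL

Regimen A: f = (1/2)^(95/31) ≈ 0.1195; Cmin,ss = (504/211)·f/(1−f) ≈ 0.324 mcg/mL.
Regimen B: f = (1/2)^(24/31) ≈ 0.5847; Cmin,ss = (868/211)·f/(1−f) ≈ 5.792 mcg/mL.
Difference ≈ 0.324 − 5.792 ≈ -5.468 mcg/mL.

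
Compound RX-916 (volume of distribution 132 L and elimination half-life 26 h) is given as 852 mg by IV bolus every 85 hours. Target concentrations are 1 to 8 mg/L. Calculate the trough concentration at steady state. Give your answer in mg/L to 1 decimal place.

τ/t½ = 85/26 ≈ 3.2692, so fraction remaining f = (1/2)^(85/26) ≈ 0.1037.
Single-dose peak C₀ = D/Vd = 852/132 ≈ 6.455 mg/L.
Steady-state trough Cmin,ss = C₀·f/(1−f) ≈ 6.455 × 0.1037/0.8963 ≈ 0.747 mg/L.
Trough 0.7 mg/L vs MEC 1 mg/L: subtherapeutic.

0.7 mg/L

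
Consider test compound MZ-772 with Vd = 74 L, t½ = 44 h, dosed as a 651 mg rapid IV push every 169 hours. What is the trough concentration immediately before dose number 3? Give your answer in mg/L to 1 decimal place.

f = (1/2)^(τ/t½) = (1/2)^(169/44) ≈ 0.0698.
C₀ = D/Vd = 651/74 ≈ 8.797 mg/L.
Before the 3rd dose, 2 doses have been given. Superposition: Cmin = C₀·(f + f²).
≈ 8.797 × (0.0698 + 0.0049) ≈ 8.797 × 0.0747 ≈ 0.657 mg/L.

0.7 mg/L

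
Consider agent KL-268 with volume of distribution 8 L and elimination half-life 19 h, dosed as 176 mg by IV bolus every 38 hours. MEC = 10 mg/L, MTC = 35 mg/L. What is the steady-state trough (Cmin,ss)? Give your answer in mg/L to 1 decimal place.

7.3 mg/L

The dosing interval is 2 half-lives, so f = 2^(−2) = 0.25.
Accumulation ratio R = 1/(1 − f) = 1/0.75 = 4/3.
Single-dose peak C₀ = D/Vd = 176/8 = 22 mg/L.
Steady-state peak Cmax,ss = C₀·R = 22 × 4/3 ≈ 29.333 mg/L.
Steady-state trough Cmin,ss = Cmax,ss·f ≈ 29.333 × 0.25 ≈ 7.333 mg/L.
Trough 7.3 mg/L vs MEC 10 mg/L: subtherapeutic.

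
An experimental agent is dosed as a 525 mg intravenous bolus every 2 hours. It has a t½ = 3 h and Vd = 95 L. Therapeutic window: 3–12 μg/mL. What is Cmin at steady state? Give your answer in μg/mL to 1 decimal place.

9.4 μg/mL

τ/t½ = 2/3 ≈ 0.66667, so fraction remaining f = (1/2)^(2/3) ≈ 0.6300.
At steady state, accumulation factor R = 1/(1 − e^(−kτ)) ≈ 2.7027.
Single-dose peak C₀ = D/Vd = 525/95 ≈ 5.526 μg/mL.
Steady-state peak Cmax,ss = C₀·R ≈ 5.526 × 2.7027 ≈ 14.935 μg/mL.
One interval later, Cmin,ss = Cmax,ss·e^(−kτ) ≈ 14.935 × 0.6300 ≈ 9.409 μg/mL.
Trough 9.4 μg/mL vs MEC 3 μg/mL: adequate.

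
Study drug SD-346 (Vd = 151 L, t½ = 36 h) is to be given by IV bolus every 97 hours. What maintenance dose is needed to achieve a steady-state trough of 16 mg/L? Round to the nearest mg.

13223 mg

τ/t½ = 97/36 ≈ 2.6944, so f = (1/2)^(97/36) ≈ 0.154487.
Cmin,ss = (D/Vd)·f/(1−f), so D = Cmin,ss·Vd·(1−f)/f.
D = 16 × 151 × (1−f)/f ≈ 16 × 151 × 5.47304 ≈ 13222.86 mg.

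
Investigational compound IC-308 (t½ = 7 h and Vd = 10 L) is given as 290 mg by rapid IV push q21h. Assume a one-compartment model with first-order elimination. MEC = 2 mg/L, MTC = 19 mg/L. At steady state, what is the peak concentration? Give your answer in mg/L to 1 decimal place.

τ = 21 h = 3 half-lives, so f = (1/2)^3 = 0.125.
Accumulation ratio R = 1/(1 − f) = 1/0.875 = 8/7.
Single-dose peak C₀ = D/Vd = 290/10 = 29 mg/L.
Steady-state peak Cmax,ss = C₀·R = 29 × 8/7 ≈ 33.143 mg/L.
Peak 33.1 mg/L vs MTC 19 mg/L: exceeds toxic threshold.

33.1 mg/L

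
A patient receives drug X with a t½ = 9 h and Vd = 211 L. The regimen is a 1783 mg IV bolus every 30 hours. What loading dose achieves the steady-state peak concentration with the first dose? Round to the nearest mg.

1979 mg

f = (1/2)^(30/9) ≈ 0.099213; accumulation ratio R = 1/(1−f) ≈ 1.11014.
Loading dose to hit Cmax,ss on first dose: D_load = D_maint·R ≈ 1783 × 1.11014 ≈ 1979.38 mg.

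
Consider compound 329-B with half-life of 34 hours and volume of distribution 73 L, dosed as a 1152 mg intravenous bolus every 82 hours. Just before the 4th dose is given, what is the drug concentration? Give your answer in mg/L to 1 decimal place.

f = (1/2)^(τ/t½) = (1/2)^(82/34) ≈ 0.1879.
C₀ = D/Vd = 1152/73 ≈ 15.781 mg/L.
Before the 4th dose, 3 doses have been given. Superposition: Cmin = C₀·(f + f² + … + f^3).
≈ 15.781 × (0.1879 + 0.0353 + 0.0066) ≈ 15.781 × 0.2298 ≈ 3.626 mg/L.

3.6 mg/L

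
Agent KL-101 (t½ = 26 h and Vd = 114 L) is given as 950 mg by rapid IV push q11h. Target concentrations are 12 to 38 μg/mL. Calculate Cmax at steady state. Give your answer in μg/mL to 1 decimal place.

k = ln2/t½ = ln2/26 ≈ 0.026660 h⁻¹; fraction remaining f = e^(−kτ) = e^(−0.026660×11) ≈ 0.7458.
At steady state, accumulation factor R = 1/(1 − e^(−kτ)) ≈ 3.9339.
Each bolus raises the concentration by D/Vd = 950/114 ≈ 8.333 μg/mL.
Steady-state peak Cmax,ss = C₀·R ≈ 8.333 × 3.9339 ≈ 32.781 μg/mL.
Peak 32.8 μg/mL vs MTC 38 μg/mL: below toxic threshold.

32.8 μg/mL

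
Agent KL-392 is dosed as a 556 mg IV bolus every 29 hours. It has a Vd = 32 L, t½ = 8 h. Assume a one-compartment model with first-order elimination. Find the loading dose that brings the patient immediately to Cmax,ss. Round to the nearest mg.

605 mg

f = (1/2)^(29/8) ≈ 0.081052; accumulation ratio R = 1/(1−f) ≈ 1.08820.
Loading dose to hit Cmax,ss on first dose: D_load = D_maint·R ≈ 556 × 1.08820 ≈ 605.04 mg.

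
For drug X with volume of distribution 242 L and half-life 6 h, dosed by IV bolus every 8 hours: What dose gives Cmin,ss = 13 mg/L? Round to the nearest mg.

4781 mg

τ/t½ = 8/6 ≈ 1.3333, so f = (1/2)^(8/6) ≈ 0.396850.
Cmin,ss = (D/Vd)·f/(1−f), so D = Cmin,ss·Vd·(1−f)/f.
D = 13 × 242 × (1−f)/f ≈ 13 × 242 × 1.51984 ≈ 4781.42 mg.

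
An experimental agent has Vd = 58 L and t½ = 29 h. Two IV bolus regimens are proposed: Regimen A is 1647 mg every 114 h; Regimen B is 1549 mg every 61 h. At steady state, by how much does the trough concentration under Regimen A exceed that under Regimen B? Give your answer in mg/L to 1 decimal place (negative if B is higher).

-6.1 mg/L

Regimen A: f = (1/2)^(114/29) ≈ 0.0656; Cmin,ss = (1647/58)·f/(1−f) ≈ 1.994 mg/L.
Regimen B: f = (1/2)^(61/29) ≈ 0.2327; Cmin,ss = (1549/58)·f/(1−f) ≈ 8.099 mg/L.
Difference ≈ 1.994 − 8.099 ≈ -6.105 mg/L.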